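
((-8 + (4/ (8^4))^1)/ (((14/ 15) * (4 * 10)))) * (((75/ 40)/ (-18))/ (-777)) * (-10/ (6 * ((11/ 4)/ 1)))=204775/ 11762860032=0.00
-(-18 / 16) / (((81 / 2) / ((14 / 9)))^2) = 98 / 59049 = 0.00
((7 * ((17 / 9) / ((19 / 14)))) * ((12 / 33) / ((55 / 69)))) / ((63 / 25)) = 109480 / 62073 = 1.76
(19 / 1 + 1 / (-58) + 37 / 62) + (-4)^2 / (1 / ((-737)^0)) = 31986 / 899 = 35.58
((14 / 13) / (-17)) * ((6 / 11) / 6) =-14 / 2431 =-0.01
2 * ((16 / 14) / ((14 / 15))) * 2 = 240 / 49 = 4.90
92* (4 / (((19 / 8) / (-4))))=-11776 / 19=-619.79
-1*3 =-3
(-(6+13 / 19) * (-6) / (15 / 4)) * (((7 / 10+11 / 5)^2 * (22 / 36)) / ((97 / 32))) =37596064 / 2073375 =18.13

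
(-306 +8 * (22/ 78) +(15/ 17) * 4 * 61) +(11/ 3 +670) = 585.22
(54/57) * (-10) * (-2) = 360/19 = 18.95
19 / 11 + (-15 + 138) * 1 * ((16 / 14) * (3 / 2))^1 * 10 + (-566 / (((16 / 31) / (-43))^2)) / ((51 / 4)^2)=-35339033855 / 1602216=-22056.35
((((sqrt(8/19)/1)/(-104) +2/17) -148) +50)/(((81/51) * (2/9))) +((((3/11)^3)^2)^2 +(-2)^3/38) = -49649936889434083/178890417473097 -17 * sqrt(38)/5928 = -277.56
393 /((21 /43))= 5633 /7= 804.71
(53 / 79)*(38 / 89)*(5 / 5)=2014 / 7031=0.29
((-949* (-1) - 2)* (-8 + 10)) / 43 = 1894 / 43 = 44.05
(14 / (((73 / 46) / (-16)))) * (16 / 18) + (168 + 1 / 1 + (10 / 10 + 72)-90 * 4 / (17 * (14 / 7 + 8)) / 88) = 28628275 / 245718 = 116.51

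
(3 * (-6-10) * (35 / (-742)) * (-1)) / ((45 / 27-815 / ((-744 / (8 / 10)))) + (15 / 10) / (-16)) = -357120 / 386317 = -0.92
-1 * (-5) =5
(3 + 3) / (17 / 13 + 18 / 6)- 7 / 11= 233 / 308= 0.76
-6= -6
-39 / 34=-1.15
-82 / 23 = -3.57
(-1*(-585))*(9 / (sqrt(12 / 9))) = 5265*sqrt(3) / 2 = 4559.62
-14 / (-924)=1 / 66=0.02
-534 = -534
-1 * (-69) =69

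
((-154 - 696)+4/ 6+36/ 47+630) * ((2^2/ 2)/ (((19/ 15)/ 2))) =-32440/ 47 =-690.21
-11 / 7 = -1.57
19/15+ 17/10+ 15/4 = 403/60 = 6.72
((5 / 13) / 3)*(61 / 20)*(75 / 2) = 1525 / 104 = 14.66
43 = 43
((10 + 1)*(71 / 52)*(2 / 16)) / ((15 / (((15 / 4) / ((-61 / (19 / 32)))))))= -14839 / 3248128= -0.00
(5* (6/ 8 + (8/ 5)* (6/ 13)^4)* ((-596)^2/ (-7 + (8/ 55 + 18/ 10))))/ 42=-191252623595/ 27789853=-6882.10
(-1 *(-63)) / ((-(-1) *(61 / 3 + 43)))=189 / 190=0.99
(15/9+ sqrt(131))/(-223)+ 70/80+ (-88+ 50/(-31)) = -88.80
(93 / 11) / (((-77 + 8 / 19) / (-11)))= 589 / 485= 1.21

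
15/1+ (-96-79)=-160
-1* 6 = -6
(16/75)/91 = 16/6825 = 0.00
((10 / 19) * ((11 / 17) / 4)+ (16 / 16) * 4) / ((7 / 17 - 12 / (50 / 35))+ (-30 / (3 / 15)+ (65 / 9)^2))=-82215 / 2129824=-0.04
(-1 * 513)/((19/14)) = -378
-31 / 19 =-1.63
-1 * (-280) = 280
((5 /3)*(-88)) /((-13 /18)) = 2640 /13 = 203.08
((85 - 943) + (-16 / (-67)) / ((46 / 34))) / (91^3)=-1321906 / 1161252911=-0.00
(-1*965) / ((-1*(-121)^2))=965 / 14641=0.07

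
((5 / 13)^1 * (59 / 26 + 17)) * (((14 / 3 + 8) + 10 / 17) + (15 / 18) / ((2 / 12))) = 777385 / 5746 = 135.29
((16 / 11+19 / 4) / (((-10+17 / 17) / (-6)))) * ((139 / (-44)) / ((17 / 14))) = -88543 / 8228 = -10.76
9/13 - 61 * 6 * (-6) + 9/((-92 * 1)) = 2627127/1196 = 2196.59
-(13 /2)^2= -169 /4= -42.25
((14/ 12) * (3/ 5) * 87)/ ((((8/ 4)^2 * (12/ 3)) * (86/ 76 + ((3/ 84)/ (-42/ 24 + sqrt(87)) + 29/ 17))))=279221849067/ 208206909808 - 26162031 * sqrt(87)/ 130129318630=1.34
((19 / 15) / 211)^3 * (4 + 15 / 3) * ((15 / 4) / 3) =6859 / 2818179300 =0.00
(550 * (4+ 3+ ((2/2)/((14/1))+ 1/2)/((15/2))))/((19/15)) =408650/133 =3072.56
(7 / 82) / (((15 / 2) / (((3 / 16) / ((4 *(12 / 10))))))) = 7 / 15744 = 0.00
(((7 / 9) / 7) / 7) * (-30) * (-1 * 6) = 20 / 7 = 2.86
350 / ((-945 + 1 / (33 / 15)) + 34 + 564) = -1925 / 1906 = -1.01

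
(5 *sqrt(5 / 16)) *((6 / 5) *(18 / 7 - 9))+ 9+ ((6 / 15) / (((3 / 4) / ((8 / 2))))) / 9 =1247 / 135 - 135 *sqrt(5) / 14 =-12.33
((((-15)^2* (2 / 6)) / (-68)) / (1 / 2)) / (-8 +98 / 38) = 1425 / 3502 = 0.41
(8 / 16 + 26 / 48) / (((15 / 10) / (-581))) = -14525 / 36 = -403.47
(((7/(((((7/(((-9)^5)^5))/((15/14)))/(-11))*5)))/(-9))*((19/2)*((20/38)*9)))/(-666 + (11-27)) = 10768469815377788831553735/868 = 12406071215873028607780.80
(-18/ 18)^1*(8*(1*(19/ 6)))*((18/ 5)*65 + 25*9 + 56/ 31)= -1085660/ 93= -11673.76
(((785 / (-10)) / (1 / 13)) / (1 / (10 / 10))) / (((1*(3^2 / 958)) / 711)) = -77233481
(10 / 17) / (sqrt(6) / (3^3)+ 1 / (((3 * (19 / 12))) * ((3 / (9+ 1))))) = 307800 / 361063 - 16245 * sqrt(6) / 361063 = 0.74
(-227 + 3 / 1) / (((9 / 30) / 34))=-76160 / 3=-25386.67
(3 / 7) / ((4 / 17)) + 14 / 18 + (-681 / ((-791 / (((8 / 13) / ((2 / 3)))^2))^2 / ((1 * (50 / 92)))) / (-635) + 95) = 183403121520216125 / 1879145611011396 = 97.60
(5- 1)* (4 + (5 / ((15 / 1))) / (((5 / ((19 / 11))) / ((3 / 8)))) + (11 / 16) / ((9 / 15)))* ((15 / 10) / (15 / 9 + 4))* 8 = 41097 / 935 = 43.95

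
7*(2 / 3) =14 / 3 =4.67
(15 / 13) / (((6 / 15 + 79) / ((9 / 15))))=45 / 5161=0.01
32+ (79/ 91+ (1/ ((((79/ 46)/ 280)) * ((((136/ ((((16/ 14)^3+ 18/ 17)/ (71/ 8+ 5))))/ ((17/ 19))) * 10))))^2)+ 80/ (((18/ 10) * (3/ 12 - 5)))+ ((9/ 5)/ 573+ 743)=20366771067449742838499/ 26570612104571914015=766.51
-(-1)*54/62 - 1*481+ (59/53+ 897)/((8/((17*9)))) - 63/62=54860657/3286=16695.27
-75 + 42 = -33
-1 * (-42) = 42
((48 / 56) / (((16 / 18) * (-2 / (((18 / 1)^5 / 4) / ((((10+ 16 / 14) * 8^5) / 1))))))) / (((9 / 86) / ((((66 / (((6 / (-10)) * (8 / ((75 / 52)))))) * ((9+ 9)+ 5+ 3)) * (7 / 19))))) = 73316714625 / 64749568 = 1132.31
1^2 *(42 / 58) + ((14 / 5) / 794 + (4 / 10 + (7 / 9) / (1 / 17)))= 14.35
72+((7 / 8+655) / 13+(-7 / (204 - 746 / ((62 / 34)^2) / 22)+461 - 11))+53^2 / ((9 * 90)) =49693405979801 / 86290696440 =575.88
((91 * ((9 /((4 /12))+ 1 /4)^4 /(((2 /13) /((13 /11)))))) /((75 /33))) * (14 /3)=15196099506133 /19200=791463515.94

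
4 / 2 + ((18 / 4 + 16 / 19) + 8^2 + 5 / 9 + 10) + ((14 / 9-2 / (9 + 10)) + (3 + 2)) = 88.35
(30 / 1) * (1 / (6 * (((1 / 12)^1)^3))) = 8640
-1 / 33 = -0.03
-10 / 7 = -1.43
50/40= 5/4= 1.25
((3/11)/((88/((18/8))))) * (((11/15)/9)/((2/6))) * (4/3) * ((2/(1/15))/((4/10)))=15/88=0.17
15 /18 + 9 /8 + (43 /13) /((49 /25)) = 55739 /15288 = 3.65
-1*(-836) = 836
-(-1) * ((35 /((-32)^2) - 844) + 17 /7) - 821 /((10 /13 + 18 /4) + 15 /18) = -118940091 /121856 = -976.07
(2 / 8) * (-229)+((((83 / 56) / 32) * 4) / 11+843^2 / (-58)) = -1759218441 / 142912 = -12309.80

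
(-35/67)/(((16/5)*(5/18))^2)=-2835/4288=-0.66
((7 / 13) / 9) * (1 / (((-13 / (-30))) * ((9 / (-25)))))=-1750 / 4563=-0.38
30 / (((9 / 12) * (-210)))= -4 / 21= -0.19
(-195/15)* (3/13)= -3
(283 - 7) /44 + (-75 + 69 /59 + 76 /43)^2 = 368114874197 /70800059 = 5199.36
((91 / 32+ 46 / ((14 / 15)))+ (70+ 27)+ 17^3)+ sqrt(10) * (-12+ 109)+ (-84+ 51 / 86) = 97 * sqrt(10)+ 47955055 / 9632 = 5285.46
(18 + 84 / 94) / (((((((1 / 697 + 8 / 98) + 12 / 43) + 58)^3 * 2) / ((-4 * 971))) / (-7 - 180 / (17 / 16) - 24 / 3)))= 111918078909446340743230480 / 3288068449778248055992407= 34.04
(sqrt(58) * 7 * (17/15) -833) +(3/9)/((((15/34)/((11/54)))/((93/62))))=-674543/810 +119 * sqrt(58)/15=-772.35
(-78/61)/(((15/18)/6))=-2808/305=-9.21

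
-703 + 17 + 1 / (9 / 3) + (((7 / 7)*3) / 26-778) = -114157 / 78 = -1463.55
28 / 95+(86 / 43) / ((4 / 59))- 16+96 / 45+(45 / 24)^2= 354653 / 18240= 19.44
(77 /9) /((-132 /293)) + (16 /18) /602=-617303 /32508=-18.99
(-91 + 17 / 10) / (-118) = 893 / 1180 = 0.76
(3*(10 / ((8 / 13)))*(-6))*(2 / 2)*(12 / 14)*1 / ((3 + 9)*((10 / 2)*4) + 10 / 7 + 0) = -27 / 26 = -1.04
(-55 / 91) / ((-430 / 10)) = 0.01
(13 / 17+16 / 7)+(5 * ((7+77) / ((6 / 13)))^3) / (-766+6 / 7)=-482827721 / 12257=-39392.00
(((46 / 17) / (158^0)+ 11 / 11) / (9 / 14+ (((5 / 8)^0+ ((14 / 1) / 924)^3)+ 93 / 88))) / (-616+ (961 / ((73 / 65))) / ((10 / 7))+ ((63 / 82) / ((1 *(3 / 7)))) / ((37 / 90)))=-91171293444 / 840835787135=-0.11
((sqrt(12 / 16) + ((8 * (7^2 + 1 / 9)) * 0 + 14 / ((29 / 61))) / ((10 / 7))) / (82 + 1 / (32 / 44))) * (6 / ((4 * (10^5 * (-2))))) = -8967 / 4835750000-3 * sqrt(3) / 66700000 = -0.00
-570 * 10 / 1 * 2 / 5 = -2280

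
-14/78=-7/39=-0.18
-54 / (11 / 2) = -108 / 11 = -9.82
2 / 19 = 0.11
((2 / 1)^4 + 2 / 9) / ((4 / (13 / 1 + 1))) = 511 / 9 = 56.78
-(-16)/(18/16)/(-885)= -0.02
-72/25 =-2.88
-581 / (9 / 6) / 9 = -1162 / 27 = -43.04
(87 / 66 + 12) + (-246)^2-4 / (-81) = 107863333 / 1782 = 60529.37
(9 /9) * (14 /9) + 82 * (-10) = -7366 /9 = -818.44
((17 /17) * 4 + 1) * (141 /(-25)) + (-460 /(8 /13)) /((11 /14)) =-53876 /55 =-979.56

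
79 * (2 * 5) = 790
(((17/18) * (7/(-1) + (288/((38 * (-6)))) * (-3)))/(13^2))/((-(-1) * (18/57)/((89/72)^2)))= -8214077/94618368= -0.09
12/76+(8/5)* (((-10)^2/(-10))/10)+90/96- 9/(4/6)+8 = -6.00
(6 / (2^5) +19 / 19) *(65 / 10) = 7.72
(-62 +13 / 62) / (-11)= 3831 / 682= 5.62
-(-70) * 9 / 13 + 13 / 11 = 7099 / 143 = 49.64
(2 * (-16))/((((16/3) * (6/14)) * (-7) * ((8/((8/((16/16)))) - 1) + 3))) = 2/3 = 0.67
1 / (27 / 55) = 55 / 27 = 2.04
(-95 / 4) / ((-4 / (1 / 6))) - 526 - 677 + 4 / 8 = -115345 / 96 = -1201.51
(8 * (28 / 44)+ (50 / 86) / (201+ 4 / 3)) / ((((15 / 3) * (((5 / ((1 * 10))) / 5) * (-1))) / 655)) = -1915850110 / 287111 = -6672.86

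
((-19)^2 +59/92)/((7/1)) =4753/92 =51.66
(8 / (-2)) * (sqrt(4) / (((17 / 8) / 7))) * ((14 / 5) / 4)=-18.45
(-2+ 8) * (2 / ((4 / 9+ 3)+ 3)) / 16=27 / 232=0.12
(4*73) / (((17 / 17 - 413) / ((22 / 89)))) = -1606 / 9167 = -0.18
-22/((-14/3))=33/7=4.71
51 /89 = 0.57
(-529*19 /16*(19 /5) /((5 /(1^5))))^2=36469158961 /160000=227932.24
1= 1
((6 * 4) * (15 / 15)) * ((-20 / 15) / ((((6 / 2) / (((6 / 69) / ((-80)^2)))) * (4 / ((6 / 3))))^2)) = -1 / 6094080000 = -0.00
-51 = -51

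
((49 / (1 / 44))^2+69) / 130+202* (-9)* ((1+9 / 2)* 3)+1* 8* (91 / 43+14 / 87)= 562020371 / 97266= 5778.18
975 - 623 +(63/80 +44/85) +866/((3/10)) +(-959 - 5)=1857193/816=2275.97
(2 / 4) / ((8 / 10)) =5 / 8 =0.62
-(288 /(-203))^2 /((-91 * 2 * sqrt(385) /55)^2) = -0.00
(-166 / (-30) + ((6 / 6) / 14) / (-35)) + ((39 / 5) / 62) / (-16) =4027243 / 729120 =5.52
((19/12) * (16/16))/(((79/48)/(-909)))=-69084/79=-874.48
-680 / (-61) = 680 / 61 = 11.15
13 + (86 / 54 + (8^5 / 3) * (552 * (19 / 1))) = 114556942.59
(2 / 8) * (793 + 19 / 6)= 199.04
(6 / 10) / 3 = 1 / 5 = 0.20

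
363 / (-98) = -3.70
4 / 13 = 0.31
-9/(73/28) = -252/73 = -3.45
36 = 36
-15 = -15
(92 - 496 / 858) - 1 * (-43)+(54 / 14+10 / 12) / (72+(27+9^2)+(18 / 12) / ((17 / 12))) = 2485465271 / 18486468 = 134.45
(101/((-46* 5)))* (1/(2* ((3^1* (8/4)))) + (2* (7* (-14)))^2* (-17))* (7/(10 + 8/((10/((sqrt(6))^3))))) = -138516553525/263856 + 5540662141* sqrt(6)/21988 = 92266.19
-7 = -7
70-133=-63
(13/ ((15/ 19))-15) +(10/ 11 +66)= 11282/ 165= 68.38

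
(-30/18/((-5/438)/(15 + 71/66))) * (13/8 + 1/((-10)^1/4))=3795197/1320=2875.15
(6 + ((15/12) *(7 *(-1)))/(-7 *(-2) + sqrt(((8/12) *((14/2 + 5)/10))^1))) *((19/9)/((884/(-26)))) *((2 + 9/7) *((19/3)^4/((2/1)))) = -597237554899/677351808 - 284751385 *sqrt(5)/96764544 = -888.30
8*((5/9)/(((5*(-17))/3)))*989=-7912/51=-155.14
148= 148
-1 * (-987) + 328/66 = 32735/33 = 991.97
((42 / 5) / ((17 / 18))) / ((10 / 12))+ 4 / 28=32177 / 2975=10.82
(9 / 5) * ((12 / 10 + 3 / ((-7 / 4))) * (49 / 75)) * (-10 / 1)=756 / 125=6.05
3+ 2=5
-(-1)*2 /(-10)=-1 /5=-0.20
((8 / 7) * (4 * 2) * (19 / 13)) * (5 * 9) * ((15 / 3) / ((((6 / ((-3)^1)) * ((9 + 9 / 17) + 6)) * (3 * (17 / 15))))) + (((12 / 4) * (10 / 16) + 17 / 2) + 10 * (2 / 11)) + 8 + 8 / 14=-61717 / 8008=-7.71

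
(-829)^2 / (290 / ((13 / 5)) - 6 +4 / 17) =151880261 / 23376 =6497.27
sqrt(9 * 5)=3 * sqrt(5)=6.71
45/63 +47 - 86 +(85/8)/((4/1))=-7981/224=-35.63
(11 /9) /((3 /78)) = 286 /9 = 31.78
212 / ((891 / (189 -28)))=34132 / 891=38.31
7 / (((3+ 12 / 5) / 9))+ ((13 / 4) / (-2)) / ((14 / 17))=9.69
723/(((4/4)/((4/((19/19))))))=2892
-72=-72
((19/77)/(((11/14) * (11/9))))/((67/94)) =32148/89177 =0.36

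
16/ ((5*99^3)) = 16/ 4851495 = 0.00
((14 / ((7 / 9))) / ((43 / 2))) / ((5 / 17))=612 / 215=2.85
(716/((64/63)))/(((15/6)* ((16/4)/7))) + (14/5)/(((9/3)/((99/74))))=585627/1184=494.62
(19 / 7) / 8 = 19 / 56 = 0.34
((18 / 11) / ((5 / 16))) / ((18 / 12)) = 192 / 55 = 3.49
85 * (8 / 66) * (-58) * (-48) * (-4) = -1262080 / 11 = -114734.55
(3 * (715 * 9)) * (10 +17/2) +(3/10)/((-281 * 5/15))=501785208/1405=357142.50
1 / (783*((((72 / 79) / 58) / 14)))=553 / 486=1.14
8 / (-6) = -4 / 3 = -1.33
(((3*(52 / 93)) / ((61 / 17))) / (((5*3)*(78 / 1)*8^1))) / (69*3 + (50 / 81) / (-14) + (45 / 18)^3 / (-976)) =34272 / 142003416935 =0.00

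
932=932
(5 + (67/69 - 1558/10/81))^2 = 1421516209/86769225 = 16.38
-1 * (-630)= 630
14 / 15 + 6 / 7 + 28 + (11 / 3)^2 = 13619 / 315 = 43.23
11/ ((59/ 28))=308/ 59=5.22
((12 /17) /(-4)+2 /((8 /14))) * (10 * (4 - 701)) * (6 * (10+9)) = -2640810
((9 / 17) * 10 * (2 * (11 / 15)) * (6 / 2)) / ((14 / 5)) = 990 / 119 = 8.32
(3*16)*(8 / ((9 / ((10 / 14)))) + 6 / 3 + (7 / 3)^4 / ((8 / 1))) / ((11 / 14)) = 115036 / 297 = 387.33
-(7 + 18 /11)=-95 /11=-8.64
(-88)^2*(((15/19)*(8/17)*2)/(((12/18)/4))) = 11151360/323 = 34524.33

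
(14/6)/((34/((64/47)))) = 224/2397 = 0.09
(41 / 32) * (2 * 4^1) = 41 / 4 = 10.25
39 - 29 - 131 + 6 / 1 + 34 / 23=-113.52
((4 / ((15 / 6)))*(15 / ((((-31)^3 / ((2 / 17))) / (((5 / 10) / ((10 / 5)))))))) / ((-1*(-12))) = -1 / 506447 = -0.00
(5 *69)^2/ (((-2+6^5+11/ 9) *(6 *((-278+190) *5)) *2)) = -71415/ 24631904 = -0.00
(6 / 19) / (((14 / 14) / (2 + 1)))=18 / 19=0.95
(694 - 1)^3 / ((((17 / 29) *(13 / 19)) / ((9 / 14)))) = 235773924309 / 442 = 533425168.12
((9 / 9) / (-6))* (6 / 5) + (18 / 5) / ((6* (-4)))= -7 / 20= -0.35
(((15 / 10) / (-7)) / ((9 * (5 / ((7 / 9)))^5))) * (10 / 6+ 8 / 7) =-20237 / 3321506250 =-0.00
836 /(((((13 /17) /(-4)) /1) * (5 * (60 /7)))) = -99484 /975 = -102.03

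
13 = 13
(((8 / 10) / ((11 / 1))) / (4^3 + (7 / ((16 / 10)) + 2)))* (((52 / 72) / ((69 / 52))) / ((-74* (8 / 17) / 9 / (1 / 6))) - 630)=-154411186 / 237160935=-0.65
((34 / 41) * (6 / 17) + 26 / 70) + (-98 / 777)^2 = 12023173 / 17680635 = 0.68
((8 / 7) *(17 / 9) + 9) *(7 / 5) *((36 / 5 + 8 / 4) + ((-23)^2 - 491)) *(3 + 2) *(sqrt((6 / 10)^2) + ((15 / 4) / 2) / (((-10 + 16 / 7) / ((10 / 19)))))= 7048907 / 4050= 1740.47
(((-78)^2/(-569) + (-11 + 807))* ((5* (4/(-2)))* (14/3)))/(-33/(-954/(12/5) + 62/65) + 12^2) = -1612453418800/6339485619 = -254.35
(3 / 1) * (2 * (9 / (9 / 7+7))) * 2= 378 / 29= 13.03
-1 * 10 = -10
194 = 194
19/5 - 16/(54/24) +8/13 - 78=-80.70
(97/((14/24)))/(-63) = -388/147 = -2.64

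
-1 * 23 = -23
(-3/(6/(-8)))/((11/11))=4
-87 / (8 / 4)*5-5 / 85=-7397 / 34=-217.56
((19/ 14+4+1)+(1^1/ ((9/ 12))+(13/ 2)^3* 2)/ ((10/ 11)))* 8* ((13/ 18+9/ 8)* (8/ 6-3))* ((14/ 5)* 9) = -68372507/ 180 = -379847.26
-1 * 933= -933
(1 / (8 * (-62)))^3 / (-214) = 1 / 26113122304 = 0.00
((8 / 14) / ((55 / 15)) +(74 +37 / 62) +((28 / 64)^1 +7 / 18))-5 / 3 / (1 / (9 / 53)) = 1371710993 / 18217584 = 75.30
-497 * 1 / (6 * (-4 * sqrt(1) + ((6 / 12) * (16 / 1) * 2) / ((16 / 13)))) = -497 / 54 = -9.20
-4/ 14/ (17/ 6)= -0.10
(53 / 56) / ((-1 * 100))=-53 / 5600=-0.01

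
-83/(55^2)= -83/3025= -0.03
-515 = -515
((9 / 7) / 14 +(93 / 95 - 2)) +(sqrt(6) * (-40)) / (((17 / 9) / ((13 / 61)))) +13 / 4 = -8.73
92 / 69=4 / 3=1.33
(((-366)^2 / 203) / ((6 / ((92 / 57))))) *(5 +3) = 5477312 / 3857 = 1420.10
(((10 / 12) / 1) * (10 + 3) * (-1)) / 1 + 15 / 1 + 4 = 49 / 6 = 8.17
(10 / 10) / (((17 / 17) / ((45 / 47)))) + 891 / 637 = 2.36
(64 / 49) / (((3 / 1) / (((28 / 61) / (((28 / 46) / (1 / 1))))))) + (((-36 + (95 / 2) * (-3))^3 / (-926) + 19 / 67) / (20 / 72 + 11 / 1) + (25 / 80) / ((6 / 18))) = 70457843316095 / 129068702448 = 545.89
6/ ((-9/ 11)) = -7.33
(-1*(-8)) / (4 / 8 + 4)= 16 / 9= 1.78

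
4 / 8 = 1 / 2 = 0.50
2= 2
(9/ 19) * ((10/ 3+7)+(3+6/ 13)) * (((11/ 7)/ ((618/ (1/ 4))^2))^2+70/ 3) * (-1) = -11484682965202116389/ 75324394381436928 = -152.47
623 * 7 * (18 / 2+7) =69776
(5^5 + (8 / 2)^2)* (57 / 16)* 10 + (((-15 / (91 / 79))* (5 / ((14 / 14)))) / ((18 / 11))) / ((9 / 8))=2198774345 / 19656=111862.76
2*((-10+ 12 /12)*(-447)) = 8046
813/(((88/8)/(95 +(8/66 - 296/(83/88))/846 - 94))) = 197551141/4248189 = 46.50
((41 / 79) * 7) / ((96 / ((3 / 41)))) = 7 / 2528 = 0.00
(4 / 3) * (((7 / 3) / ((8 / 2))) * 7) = 49 / 9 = 5.44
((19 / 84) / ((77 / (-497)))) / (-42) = 1349 / 38808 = 0.03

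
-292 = -292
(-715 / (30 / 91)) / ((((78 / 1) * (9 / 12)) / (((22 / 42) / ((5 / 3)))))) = -11.65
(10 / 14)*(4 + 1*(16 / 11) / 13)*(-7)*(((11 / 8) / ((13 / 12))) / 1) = -4410 / 169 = -26.09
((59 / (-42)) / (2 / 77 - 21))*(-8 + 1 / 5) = -8437 / 16150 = -0.52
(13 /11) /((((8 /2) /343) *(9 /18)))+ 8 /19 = 84897 /418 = 203.10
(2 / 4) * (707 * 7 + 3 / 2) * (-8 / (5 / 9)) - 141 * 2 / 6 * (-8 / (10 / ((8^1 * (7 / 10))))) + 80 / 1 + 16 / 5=-883746 / 25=-35349.84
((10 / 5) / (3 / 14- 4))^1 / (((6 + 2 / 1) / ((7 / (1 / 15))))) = -735 / 106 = -6.93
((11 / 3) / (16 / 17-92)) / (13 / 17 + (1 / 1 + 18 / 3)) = -289 / 55728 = -0.01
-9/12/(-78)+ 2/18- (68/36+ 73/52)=-2969/936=-3.17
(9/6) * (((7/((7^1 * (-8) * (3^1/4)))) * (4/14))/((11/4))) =-2/77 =-0.03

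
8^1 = 8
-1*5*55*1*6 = -1650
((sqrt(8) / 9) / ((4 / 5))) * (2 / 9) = 5 * sqrt(2) / 81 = 0.09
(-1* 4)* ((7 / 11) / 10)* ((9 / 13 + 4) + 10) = -2674 / 715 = -3.74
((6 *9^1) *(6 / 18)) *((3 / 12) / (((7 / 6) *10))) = 27 / 70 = 0.39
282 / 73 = 3.86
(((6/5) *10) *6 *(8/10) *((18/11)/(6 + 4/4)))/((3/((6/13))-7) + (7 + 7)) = 384/385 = 1.00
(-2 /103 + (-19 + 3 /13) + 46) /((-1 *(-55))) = 36436 /73645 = 0.49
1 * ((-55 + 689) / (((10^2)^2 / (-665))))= -42161 / 1000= -42.16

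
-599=-599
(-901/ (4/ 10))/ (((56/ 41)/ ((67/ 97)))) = -1139.10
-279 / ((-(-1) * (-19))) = 279 / 19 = 14.68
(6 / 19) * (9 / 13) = 54 / 247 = 0.22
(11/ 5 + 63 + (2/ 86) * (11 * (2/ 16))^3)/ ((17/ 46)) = 165229033/ 935680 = 176.59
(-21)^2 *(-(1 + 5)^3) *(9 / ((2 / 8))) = -3429216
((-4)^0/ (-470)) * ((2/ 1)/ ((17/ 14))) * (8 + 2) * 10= -280/ 799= -0.35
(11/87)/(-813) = -11/70731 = -0.00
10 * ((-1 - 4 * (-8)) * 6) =1860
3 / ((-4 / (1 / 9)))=-1 / 12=-0.08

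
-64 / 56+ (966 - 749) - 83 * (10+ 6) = -7785 / 7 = -1112.14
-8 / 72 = -1 / 9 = -0.11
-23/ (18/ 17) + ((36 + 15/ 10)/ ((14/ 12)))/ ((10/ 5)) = -356/ 63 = -5.65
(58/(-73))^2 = 3364/5329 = 0.63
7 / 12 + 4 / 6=5 / 4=1.25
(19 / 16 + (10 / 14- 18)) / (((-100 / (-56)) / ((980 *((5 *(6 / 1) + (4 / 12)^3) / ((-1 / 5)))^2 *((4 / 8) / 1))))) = -96846128645 / 972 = -99635934.82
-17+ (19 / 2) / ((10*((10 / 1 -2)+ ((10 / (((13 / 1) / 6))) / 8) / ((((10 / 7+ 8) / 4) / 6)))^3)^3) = -520052150009120235285497244838883 / 30591302941740901619229529088000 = -17.00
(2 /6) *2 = 2 /3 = 0.67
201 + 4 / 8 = 403 / 2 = 201.50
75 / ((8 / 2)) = 75 / 4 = 18.75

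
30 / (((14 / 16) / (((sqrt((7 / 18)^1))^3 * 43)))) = 860 * sqrt(14) / 9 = 357.54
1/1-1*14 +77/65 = -768/65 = -11.82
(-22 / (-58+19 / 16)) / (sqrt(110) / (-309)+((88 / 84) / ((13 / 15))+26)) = 150117968 * sqrt(110) / 88680921346119+420706430144 / 29560307115373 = 0.01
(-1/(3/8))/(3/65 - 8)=520/1551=0.34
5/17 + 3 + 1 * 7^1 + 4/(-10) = 841/85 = 9.89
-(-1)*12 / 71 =12 / 71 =0.17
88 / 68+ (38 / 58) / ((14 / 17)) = 14423 / 6902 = 2.09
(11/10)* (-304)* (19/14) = -15884/35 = -453.83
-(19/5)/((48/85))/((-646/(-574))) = -287/48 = -5.98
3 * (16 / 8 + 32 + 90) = 372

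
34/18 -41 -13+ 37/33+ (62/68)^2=-5740349/114444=-50.16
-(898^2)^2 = -650287411216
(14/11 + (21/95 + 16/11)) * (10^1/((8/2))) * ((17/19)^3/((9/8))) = 20182604/4300593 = 4.69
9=9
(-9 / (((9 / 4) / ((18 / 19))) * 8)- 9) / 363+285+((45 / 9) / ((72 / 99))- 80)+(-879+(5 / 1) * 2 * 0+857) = 3491701 / 18392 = 189.85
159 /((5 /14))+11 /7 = 15637 /35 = 446.77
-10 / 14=-5 / 7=-0.71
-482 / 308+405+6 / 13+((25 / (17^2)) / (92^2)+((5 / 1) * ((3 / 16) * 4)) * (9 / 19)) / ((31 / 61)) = 587537130358587 / 1442191294544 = 407.39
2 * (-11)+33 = 11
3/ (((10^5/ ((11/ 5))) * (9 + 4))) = 33/ 6500000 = 0.00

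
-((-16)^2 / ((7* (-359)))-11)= 27899 / 2513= 11.10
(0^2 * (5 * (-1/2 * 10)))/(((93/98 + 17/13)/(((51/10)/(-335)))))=0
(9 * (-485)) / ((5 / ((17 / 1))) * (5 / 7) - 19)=519435 / 2236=232.31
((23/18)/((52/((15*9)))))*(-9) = -3105/104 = -29.86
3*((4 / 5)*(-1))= -12 / 5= -2.40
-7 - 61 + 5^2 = -43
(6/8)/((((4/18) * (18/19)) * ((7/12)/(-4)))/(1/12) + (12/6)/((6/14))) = 171/980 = 0.17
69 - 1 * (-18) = 87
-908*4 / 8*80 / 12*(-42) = 127120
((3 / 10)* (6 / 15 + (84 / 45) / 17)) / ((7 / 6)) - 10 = -5872 / 595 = -9.87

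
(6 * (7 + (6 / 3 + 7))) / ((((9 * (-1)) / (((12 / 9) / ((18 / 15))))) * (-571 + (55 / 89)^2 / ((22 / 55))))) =5069440 / 243827739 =0.02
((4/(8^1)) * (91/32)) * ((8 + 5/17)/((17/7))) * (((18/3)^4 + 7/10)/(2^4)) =1164657039/2959360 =393.55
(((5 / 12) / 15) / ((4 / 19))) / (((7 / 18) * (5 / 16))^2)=10944 / 1225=8.93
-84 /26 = -42 /13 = -3.23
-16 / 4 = -4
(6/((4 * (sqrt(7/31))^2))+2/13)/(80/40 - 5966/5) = -6185/1083992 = -0.01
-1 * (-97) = 97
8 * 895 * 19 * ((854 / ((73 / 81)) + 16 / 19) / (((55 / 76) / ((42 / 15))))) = 499207803.03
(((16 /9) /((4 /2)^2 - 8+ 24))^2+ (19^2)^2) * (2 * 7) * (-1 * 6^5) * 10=-709363310208 /5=-141872662041.60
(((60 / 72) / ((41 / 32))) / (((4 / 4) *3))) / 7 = 80 / 2583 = 0.03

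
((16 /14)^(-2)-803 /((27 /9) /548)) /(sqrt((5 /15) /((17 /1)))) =-28162669 * sqrt(51) /192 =-1047508.78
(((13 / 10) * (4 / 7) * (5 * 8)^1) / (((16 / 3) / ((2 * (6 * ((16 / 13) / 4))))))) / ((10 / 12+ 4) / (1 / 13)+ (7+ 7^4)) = 864 / 103775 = 0.01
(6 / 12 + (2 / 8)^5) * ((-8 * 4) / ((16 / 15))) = -7695 / 512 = -15.03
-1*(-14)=14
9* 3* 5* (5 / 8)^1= 675 / 8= 84.38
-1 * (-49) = 49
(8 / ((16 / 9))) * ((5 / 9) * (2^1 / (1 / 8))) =40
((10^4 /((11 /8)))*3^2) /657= 80000 /803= 99.63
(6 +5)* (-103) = -1133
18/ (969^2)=2/ 104329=0.00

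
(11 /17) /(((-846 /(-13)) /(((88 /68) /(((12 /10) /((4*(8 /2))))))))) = 62920 /366741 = 0.17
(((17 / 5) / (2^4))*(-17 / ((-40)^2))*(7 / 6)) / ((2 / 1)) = -2023 / 1536000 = -0.00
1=1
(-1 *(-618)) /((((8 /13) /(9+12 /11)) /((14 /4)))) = 3121209 /88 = 35468.28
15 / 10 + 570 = 1143 / 2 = 571.50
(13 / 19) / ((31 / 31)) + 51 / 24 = 427 / 152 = 2.81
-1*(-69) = 69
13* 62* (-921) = -742326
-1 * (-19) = 19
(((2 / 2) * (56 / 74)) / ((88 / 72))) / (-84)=-3 / 407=-0.01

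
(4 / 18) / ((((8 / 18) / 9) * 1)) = 9 / 2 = 4.50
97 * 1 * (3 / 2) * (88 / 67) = 12804 / 67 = 191.10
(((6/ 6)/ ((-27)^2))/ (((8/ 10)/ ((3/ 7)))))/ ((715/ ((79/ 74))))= 79/ 71999928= 0.00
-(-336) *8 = 2688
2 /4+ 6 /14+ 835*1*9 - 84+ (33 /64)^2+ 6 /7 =213120455 /28672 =7433.05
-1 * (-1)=1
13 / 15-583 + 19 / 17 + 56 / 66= -1627369 / 2805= -580.17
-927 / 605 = -1.53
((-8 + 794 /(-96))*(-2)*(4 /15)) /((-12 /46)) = -17963 /540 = -33.26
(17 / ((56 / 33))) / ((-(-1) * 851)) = 561 / 47656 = 0.01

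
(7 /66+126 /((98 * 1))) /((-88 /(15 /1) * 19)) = -3215 /257488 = -0.01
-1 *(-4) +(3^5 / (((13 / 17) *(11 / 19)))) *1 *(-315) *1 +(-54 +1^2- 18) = -24733616 / 143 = -172962.35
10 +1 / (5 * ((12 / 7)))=607 / 60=10.12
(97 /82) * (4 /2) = 97 /41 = 2.37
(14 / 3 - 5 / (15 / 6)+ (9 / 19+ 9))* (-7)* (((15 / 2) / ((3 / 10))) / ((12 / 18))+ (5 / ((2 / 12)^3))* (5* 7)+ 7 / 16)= -3215560.86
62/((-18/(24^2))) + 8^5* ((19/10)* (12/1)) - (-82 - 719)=3729637/5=745927.40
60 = 60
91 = 91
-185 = -185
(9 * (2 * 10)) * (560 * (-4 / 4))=-100800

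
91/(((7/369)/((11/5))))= 52767/5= 10553.40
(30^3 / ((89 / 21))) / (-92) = -141750 / 2047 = -69.25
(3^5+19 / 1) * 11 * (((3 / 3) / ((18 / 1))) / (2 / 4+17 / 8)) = 11528 / 189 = 60.99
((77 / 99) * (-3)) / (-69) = 0.03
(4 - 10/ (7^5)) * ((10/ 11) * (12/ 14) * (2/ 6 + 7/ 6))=6049620/ 1294139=4.67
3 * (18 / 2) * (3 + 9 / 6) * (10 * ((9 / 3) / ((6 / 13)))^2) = 205335 / 4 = 51333.75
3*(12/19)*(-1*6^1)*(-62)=13392/19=704.84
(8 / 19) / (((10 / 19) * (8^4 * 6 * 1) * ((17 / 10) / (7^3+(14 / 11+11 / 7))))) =13315 / 2010624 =0.01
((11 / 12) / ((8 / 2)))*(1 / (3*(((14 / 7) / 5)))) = 0.19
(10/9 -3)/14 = -17/126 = -0.13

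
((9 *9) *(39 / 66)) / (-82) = -1053 / 1804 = -0.58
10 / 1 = 10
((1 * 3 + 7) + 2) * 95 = 1140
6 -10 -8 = -12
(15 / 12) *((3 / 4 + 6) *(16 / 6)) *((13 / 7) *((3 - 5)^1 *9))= -5265 / 7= -752.14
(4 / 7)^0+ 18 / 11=29 / 11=2.64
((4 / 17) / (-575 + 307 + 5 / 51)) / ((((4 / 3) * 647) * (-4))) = 9 / 35359844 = 0.00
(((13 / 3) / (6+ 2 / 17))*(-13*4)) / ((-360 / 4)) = 221 / 540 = 0.41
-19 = -19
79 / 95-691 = -65566 / 95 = -690.17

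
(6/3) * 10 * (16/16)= 20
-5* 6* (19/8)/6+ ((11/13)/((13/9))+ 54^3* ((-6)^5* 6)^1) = -9932657814431/1352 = -7346640395.29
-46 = -46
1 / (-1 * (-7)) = 1 / 7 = 0.14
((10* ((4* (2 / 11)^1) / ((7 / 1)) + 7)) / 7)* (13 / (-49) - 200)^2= 526733480430 / 1294139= 407014.61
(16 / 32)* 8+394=398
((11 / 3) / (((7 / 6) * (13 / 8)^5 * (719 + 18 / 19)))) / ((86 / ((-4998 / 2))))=-2444918784 / 218393428721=-0.01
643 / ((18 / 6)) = 643 / 3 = 214.33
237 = 237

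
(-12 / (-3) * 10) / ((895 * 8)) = 1 / 179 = 0.01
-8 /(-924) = 2 /231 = 0.01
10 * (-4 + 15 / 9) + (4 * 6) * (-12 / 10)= -782 / 15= -52.13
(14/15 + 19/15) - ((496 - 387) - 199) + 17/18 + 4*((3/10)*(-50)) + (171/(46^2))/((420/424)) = 5536619/166635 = 33.23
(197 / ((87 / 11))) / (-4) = -2167 / 348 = -6.23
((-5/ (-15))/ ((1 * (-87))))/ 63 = -1/ 16443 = -0.00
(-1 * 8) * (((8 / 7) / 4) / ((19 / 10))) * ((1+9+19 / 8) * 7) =-1980 / 19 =-104.21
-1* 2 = -2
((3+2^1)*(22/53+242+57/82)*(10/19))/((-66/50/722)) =-25093228750/71709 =-349931.37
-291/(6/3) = -291/2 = -145.50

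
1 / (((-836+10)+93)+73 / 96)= -0.00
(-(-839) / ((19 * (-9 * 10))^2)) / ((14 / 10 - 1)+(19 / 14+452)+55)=5873 / 10413597330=0.00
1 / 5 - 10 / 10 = -4 / 5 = -0.80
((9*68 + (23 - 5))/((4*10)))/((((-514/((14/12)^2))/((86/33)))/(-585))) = 2876055/45232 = 63.58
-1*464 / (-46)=232 / 23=10.09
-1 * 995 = -995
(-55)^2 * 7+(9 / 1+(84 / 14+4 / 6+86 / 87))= 614558 / 29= 21191.66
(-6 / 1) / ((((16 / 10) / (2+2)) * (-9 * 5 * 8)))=1 / 24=0.04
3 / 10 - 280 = -2797 / 10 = -279.70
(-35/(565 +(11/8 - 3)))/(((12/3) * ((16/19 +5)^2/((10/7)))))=-36100/55530747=-0.00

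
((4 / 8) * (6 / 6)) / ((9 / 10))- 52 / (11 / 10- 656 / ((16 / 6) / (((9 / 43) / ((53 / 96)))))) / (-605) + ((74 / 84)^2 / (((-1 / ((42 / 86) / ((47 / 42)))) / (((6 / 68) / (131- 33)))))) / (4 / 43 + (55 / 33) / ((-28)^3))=20400894674877589 / 37002243371233833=0.55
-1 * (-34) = 34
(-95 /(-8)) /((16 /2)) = 95 /64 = 1.48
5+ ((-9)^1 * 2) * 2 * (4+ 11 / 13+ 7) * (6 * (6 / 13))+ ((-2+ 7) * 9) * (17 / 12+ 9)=-478081 / 676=-707.22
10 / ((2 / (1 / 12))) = 5 / 12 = 0.42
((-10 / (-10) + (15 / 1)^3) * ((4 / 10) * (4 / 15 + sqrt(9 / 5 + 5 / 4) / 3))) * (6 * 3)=162048 / 25 + 20256 * sqrt(305) / 25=20632.15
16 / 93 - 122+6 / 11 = -124072 / 1023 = -121.28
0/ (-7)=0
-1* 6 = -6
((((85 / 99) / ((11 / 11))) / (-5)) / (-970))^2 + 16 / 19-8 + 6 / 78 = -16128859742717 / 2277774942300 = -7.08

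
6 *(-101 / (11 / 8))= -4848 / 11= -440.73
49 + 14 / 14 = 50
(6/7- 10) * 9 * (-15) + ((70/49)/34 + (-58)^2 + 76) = 4674.33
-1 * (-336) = 336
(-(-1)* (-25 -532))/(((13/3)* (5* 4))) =-1671/260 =-6.43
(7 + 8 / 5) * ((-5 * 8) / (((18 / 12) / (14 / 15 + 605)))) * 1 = -6253232 / 45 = -138960.71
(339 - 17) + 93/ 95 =30683/ 95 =322.98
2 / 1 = 2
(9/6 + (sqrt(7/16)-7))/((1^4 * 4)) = -11/8 + sqrt(7)/16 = -1.21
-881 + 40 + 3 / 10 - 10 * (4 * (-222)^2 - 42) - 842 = -19726227 / 10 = -1972622.70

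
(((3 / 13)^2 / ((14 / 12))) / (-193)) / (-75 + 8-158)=6 / 5707975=0.00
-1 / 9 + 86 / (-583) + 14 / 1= 72101 / 5247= 13.74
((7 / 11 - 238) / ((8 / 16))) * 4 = -20888 / 11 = -1898.91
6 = 6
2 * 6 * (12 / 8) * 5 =90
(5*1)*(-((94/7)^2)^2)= -390374480/2401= -162588.29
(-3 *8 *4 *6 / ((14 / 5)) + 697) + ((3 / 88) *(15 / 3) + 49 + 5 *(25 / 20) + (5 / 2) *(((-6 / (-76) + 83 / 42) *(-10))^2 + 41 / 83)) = 1864950569819 / 1162804104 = 1603.84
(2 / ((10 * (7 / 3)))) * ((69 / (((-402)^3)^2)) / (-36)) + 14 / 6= 1378672584302442217 / 590859678986760960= 2.33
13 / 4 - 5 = -7 / 4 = -1.75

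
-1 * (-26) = 26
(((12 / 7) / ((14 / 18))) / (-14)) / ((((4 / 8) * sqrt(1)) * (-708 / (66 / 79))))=594 / 1598723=0.00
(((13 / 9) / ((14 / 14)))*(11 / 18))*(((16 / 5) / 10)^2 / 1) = 4576 / 50625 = 0.09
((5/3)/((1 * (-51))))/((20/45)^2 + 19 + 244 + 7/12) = -36/290581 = -0.00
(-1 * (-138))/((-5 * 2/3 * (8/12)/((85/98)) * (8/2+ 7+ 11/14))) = -3519/770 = -4.57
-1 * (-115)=115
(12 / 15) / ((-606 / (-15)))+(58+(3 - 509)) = -45246 / 101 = -447.98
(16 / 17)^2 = 256 / 289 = 0.89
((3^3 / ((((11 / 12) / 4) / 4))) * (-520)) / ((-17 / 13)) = 35043840 / 187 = 187400.21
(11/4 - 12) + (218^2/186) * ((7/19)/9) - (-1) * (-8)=-431971/63612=-6.79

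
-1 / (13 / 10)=-0.77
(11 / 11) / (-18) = -0.06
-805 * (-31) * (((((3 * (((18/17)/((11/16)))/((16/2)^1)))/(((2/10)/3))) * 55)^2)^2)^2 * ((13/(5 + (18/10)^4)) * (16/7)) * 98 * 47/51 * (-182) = -1199850422451503424704739000000000000000000000/574321085874971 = -2089163103986590174460491000000.00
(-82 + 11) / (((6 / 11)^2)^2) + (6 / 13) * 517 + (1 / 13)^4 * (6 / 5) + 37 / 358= -18663689818481 / 33128475120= -563.37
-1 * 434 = -434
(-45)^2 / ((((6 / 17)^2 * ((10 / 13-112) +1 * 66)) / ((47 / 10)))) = -2648685 / 1568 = -1689.21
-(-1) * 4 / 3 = 4 / 3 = 1.33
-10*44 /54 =-220 /27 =-8.15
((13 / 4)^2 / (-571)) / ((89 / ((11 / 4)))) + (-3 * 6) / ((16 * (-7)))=3645955 / 22766912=0.16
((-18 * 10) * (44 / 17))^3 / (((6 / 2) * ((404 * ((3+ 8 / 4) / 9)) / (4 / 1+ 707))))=-52982982835200 / 496213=-106774677.07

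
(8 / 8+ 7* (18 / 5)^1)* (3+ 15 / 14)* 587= 4383129 / 70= 62616.13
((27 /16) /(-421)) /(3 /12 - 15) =27 /99356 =0.00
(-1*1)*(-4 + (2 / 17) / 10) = 339 / 85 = 3.99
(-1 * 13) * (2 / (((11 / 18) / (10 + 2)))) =-5616 / 11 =-510.55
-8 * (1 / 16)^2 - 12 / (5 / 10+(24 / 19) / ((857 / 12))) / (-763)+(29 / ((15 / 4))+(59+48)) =114.73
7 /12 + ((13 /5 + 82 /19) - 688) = -775771 /1140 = -680.50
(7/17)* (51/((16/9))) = 189/16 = 11.81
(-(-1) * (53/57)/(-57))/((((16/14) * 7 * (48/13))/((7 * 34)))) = -81991/623808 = -0.13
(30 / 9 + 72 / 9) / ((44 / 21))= 119 / 22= 5.41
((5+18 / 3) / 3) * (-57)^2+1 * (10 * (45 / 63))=83441 / 7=11920.14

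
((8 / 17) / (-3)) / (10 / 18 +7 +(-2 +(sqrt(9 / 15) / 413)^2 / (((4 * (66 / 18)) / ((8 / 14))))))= -1576057560 / 55818706627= -0.03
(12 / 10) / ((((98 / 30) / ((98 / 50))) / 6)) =108 / 25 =4.32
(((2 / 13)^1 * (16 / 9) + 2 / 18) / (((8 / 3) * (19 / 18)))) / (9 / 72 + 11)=270 / 21983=0.01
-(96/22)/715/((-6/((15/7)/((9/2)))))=16/33033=0.00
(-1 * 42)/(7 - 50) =42/43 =0.98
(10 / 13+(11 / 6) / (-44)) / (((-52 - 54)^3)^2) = 227 / 442577963023872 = 0.00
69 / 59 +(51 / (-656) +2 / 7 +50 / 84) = 1603379 / 812784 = 1.97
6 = 6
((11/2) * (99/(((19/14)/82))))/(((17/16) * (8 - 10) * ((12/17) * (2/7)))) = -76764.95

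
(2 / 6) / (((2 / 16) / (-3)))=-8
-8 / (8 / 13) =-13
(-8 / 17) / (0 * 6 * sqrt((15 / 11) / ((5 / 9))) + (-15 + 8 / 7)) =56 / 1649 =0.03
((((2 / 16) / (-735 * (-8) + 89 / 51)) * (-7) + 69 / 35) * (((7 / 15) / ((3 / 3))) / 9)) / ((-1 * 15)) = -55190131 / 8099163000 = -0.01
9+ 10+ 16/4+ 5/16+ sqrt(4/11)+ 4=2 *sqrt(11)/11+ 437/16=27.92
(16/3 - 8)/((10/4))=-16/15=-1.07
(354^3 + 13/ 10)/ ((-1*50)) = -443618653/ 500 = -887237.31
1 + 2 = 3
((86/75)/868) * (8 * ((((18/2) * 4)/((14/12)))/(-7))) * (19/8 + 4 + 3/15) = -407124/1329125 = -0.31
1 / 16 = 0.06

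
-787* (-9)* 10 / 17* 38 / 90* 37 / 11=1106522 / 187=5917.23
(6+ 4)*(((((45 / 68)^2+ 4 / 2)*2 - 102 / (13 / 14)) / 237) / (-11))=0.40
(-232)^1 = -232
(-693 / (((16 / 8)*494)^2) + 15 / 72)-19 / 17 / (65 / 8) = 17440807 / 248916720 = 0.07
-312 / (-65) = 24 / 5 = 4.80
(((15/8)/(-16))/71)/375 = -1/227200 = -0.00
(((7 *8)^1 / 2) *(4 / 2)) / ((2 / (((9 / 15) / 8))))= 2.10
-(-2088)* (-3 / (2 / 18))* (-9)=507384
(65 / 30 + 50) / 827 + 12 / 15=21413 / 24810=0.86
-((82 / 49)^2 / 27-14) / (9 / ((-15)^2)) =22521350 / 64827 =347.41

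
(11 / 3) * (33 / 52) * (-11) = -1331 / 52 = -25.60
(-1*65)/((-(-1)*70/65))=-845/14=-60.36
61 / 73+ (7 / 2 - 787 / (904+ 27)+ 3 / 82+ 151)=154.53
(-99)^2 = 9801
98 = 98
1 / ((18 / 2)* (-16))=-1 / 144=-0.01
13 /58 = 0.22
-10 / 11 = -0.91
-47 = -47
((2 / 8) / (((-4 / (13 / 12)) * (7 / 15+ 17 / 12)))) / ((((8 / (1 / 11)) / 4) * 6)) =-65 / 238656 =-0.00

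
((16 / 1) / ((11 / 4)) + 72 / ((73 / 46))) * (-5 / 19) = -205520 / 15257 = -13.47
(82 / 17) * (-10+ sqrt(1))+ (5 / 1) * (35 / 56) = -5479 / 136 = -40.29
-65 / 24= -2.71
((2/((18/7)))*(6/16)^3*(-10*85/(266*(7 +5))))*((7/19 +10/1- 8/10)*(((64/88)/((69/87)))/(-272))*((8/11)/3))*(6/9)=0.00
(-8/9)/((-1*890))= 4/4005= 0.00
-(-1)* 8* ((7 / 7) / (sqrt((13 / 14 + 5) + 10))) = 8* sqrt(3122) / 223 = 2.00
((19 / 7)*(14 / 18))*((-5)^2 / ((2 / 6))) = 475 / 3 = 158.33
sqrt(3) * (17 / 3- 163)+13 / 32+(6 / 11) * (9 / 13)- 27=-472 * sqrt(3) / 3- 119965 / 4576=-298.73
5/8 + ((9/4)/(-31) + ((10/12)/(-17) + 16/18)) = 52829/37944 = 1.39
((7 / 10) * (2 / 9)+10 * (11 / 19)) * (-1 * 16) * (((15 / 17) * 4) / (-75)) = 19136 / 4275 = 4.48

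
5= 5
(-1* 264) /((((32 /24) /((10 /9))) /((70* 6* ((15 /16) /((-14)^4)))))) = -12375 /5488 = -2.25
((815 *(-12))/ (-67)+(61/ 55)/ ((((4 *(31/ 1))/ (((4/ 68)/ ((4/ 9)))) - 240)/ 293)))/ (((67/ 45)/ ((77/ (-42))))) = -10153458657/ 56310016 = -180.31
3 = 3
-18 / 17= -1.06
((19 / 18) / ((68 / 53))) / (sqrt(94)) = 1007*sqrt(94) / 115056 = 0.08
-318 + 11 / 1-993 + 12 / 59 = -76688 / 59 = -1299.80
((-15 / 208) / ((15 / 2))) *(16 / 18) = -1 / 117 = -0.01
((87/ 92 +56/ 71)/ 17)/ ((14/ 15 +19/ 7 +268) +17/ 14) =1189545/ 3181466122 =0.00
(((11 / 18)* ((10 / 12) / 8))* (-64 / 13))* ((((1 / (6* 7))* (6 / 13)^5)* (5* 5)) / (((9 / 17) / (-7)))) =748000 / 14480427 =0.05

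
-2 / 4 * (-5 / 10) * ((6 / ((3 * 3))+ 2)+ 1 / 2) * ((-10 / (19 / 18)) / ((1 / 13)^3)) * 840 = -13841100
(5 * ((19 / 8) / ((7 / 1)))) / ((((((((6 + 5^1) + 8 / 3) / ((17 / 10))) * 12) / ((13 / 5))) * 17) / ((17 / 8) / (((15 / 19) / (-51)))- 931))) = -10554557 / 3673600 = -2.87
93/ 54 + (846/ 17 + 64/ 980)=3864871/ 74970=51.55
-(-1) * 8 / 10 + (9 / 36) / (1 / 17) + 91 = 1921 / 20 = 96.05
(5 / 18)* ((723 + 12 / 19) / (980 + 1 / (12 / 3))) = 45830 / 223497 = 0.21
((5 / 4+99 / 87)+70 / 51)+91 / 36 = 27901 / 4437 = 6.29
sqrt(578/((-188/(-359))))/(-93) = -17 * sqrt(33746)/8742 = -0.36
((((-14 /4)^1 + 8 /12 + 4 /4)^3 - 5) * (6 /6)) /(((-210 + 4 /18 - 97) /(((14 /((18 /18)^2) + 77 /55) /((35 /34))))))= 40987 /75300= 0.54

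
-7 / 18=-0.39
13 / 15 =0.87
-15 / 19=-0.79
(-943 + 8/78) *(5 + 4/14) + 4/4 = -1360328/273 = -4982.89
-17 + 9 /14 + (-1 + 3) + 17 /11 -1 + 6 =-1203 /154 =-7.81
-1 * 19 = -19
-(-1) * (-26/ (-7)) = 26/ 7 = 3.71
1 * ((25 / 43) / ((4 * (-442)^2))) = 25 / 33602608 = 0.00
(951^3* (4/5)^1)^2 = 11835948976076691216/25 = 473437959043067648.64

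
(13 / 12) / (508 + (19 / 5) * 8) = 65 / 32304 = 0.00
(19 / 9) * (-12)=-76 / 3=-25.33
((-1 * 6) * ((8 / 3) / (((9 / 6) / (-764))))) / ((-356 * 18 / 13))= -39728 / 2403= -16.53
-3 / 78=-1 / 26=-0.04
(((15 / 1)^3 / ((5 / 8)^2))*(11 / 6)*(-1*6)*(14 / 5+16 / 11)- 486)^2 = 163893806244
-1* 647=-647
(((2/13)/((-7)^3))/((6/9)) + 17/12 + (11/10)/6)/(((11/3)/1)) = 106971/245245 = 0.44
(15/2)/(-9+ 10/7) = -105/106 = -0.99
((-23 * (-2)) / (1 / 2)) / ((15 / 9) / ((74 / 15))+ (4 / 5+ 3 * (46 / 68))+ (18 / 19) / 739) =4062622940 / 139919011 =29.04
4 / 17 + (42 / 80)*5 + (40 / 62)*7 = 31099 / 4216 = 7.38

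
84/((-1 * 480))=-7/40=-0.18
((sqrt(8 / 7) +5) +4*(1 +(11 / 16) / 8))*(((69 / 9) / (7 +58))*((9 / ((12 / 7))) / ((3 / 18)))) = 69*sqrt(14) / 65 +11109 / 320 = 38.69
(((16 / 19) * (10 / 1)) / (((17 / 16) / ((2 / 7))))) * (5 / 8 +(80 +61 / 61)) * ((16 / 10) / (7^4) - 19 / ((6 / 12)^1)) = -38129516288 / 5428661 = -7023.74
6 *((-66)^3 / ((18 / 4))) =-383328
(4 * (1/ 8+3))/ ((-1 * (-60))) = 5/ 24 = 0.21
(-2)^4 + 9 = 25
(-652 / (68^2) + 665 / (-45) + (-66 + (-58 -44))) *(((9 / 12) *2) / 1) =-1903087 / 6936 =-274.38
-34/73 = -0.47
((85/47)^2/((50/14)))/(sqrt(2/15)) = 2023 *sqrt(30)/4418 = 2.51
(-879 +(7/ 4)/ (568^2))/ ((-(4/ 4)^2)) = 1134345977/ 1290496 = 879.00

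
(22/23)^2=484/529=0.91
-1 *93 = -93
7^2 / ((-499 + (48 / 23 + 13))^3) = -12167 / 28137753000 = -0.00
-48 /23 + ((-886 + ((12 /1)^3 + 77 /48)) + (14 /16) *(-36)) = 894259 /1104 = 810.02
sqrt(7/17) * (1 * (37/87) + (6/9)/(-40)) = 237 * sqrt(119)/9860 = 0.26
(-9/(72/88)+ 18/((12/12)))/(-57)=-7/57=-0.12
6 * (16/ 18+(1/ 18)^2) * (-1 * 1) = -289/ 54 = -5.35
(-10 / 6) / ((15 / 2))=-2 / 9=-0.22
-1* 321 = -321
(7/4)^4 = 2401/256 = 9.38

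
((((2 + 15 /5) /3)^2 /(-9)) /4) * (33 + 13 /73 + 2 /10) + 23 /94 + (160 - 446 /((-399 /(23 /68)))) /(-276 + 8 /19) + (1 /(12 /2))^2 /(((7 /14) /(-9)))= -393972900737 /115441265016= -3.41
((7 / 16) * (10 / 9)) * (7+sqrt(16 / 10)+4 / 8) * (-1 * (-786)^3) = 94419822 * sqrt(10)+3540743325 / 2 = 2068953356.29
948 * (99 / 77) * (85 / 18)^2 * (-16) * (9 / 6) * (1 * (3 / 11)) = -13698600 / 77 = -177903.90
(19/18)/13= 19/234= 0.08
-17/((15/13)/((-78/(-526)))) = -2873/1315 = -2.18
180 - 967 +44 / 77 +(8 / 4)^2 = -5477 / 7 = -782.43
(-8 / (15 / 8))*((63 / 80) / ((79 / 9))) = -756 / 1975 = -0.38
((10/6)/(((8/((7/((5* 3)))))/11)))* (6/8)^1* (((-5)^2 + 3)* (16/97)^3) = 275968/2738019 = 0.10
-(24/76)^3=-216/6859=-0.03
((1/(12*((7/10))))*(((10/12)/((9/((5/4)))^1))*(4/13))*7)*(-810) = -625/26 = -24.04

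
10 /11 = 0.91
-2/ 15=-0.13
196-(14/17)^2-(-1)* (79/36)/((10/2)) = 10183471/52020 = 195.76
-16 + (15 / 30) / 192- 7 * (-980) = 2628097 / 384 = 6844.00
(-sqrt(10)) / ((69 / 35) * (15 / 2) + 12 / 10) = -0.20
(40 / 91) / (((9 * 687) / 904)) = 36160 / 562653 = 0.06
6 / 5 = 1.20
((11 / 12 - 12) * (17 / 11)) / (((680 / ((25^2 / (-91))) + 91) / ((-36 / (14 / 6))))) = -363375 / 11011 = -33.00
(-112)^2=12544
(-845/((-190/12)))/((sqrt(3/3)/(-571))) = -578994/19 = -30473.37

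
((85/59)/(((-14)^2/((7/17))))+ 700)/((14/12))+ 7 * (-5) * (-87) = 21075405/5782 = 3645.00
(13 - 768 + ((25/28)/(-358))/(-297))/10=-449546323/5954256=-75.50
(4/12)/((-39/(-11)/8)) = 88/117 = 0.75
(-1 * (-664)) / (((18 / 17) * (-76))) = -1411 / 171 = -8.25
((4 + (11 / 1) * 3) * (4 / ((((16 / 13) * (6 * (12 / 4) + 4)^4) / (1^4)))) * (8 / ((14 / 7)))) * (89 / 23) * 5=214045 / 5387888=0.04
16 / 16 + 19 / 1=20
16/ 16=1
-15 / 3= -5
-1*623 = -623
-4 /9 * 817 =-3268 /9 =-363.11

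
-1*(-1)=1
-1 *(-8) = 8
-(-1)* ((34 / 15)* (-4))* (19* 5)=-2584 / 3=-861.33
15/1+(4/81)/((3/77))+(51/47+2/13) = 2599234/148473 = 17.51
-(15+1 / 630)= -15.00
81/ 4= 20.25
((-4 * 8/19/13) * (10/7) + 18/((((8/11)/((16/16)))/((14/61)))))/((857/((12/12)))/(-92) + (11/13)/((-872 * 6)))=-69744158376/118228160953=-0.59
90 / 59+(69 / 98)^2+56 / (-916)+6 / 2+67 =9337506487 / 129759644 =71.96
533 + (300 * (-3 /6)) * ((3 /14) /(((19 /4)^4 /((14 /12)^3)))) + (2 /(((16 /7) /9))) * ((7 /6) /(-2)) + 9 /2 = 6665837639 /12510816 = 532.81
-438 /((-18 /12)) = 292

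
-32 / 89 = -0.36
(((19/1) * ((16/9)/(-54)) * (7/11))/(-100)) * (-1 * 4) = -1064/66825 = -0.02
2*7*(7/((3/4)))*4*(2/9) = 3136/27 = 116.15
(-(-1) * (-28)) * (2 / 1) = -56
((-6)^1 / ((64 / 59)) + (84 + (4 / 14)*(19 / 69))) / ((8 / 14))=137.46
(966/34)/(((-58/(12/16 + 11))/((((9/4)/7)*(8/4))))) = -29187/7888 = -3.70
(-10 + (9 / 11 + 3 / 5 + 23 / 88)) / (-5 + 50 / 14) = 25627 / 4400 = 5.82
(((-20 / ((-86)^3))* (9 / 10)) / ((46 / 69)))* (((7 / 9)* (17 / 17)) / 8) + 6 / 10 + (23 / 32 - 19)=-17.68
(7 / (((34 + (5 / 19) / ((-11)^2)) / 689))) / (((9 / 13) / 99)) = 1585595011 / 78171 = 20283.67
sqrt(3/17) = sqrt(51)/17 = 0.42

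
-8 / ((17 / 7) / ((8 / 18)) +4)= -224 / 265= -0.85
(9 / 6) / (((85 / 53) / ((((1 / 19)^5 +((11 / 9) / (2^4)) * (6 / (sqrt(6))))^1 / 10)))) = 159 / 4209368300 +583 * sqrt(6) / 81600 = 0.02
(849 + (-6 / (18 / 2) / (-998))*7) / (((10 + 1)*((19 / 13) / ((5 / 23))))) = 82612400 / 7196079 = 11.48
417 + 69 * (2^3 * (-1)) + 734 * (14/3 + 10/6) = 13541/3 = 4513.67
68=68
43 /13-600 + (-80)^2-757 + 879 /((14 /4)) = 482068 /91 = 5297.45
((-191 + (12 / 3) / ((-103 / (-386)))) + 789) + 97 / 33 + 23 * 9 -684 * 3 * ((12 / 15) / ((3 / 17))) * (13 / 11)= -172853014 / 16995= -10170.82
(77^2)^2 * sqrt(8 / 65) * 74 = 5202650068 * sqrt(130) / 65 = 912605192.76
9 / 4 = 2.25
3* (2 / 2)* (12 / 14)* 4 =72 / 7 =10.29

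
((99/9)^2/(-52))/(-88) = 11/416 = 0.03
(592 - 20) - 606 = -34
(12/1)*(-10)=-120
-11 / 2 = -5.50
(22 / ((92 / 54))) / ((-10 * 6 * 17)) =-0.01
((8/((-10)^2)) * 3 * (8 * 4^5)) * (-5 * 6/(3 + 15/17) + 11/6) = -11587.96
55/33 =5/3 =1.67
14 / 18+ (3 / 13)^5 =2601238 / 3341637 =0.78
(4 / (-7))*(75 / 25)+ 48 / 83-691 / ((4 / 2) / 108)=-21680094 / 581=-37315.14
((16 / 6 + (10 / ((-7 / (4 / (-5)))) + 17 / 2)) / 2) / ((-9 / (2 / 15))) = -517 / 5670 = -0.09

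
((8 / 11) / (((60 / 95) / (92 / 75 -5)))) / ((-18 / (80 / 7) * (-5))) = -86032 / 155925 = -0.55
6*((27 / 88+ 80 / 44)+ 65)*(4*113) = 182043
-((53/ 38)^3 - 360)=19605043/ 54872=357.29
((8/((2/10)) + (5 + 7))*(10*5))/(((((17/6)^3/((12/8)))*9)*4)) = 23400/4913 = 4.76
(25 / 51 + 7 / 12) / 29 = 73 / 1972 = 0.04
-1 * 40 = -40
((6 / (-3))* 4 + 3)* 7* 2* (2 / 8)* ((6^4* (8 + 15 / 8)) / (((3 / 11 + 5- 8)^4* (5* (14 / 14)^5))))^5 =-14490627737841159448344051490393 / 3906250000000000000000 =-3709600700.89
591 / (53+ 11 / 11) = 10.94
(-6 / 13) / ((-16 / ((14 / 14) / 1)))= 0.03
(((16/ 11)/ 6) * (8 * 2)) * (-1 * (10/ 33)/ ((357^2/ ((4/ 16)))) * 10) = -3200/ 138791961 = -0.00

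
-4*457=-1828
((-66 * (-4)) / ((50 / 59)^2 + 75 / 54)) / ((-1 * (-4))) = 4135428 / 132025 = 31.32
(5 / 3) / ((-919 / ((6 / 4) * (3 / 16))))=-15 / 29408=-0.00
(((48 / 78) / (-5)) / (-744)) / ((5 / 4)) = 4 / 30225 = 0.00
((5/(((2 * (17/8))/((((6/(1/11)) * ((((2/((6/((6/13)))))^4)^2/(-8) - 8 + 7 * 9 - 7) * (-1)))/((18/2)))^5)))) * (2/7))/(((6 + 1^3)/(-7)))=18972024325193960340904350547271578693495742012583469939425280/10444492136660395821955522018754633306792032068117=1816462119646.94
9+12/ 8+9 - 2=35/ 2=17.50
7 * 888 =6216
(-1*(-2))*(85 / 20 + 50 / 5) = 57 / 2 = 28.50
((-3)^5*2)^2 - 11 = 236185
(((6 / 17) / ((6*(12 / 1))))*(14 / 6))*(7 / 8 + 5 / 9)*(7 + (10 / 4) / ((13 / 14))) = 5047 / 31824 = 0.16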